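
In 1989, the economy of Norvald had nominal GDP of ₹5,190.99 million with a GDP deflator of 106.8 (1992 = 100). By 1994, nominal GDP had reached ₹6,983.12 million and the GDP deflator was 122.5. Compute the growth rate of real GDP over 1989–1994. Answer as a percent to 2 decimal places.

17.28%

Deflate each year: 1989 → 5190.99/1.068 = 4860.48; 1994 → 6983.12/1.225 = 5700.51.
So real GDP changed by 5700.51/4860.48 − 1 = 0.1728, i.e. 17.28%.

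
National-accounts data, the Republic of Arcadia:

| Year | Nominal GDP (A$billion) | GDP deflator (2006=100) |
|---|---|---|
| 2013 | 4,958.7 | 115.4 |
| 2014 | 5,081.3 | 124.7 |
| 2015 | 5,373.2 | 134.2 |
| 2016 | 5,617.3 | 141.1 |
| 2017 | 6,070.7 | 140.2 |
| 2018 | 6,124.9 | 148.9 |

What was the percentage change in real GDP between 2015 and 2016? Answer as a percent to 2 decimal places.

Real GDP 2015 = 5373.2/1.342 = 4003.87.
Real GDP 2016 = 5617.3/1.411 = 3981.08.
Change = 3981.08/4003.87 − 1 = -0.0057.

-0.57%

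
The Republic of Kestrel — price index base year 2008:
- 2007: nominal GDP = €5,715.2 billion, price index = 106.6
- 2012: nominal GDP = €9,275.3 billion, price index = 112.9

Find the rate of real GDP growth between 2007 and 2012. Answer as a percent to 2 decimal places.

Real GDP 2007 = 5715.2 / 1.066 = 5361.35.
Real GDP 2012 = 9275.3 / 1.129 = 8215.50.
Real growth = 8215.50 / 5361.35 − 1 = 0.5324.

53.24%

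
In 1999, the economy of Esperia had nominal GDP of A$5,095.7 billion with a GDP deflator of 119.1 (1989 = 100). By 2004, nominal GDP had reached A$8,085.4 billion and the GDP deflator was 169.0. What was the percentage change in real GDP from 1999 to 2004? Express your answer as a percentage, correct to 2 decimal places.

11.82%

Deflate each year: 1999 → 5095.7/1.191 = 4278.51; 2004 → 8085.4/1.690 = 4784.26.
So real GDP changed by 4784.26/4278.51 − 1 = 0.1182, i.e. 11.82%.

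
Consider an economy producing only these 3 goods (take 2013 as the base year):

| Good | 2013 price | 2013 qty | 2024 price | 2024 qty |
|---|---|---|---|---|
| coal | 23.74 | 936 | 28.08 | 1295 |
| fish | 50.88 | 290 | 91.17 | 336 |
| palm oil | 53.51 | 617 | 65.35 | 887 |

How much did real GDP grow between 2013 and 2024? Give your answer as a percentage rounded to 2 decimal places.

36.16%

Real GDP 2013 = Nominal GDP 2013 = 23.74·936 + 50.88·290 + 53.51·617 = 69991.51.
Real GDP 2024 (at 2013 prices) = 23.74·1295 + 50.88·336 + 53.51·887 = 95302.35.
Real growth = 95302.35/69991.51 − 1 = 0.3616.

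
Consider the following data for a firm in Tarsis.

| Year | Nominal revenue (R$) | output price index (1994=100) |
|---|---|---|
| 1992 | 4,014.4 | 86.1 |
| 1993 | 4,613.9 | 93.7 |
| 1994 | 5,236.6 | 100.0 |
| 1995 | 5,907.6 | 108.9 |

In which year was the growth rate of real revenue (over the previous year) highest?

1993: real = 4613.9/0.937 = 4924.12; growth vs 1992 (4662.49) = 5.61%.
1994: real = 5236.6/1.000 = 5236.60; growth vs 1993 (4924.12) = 6.35%.
1995: real = 5907.6/1.089 = 5424.79; growth vs 1994 (5236.60) = 3.59%.

1994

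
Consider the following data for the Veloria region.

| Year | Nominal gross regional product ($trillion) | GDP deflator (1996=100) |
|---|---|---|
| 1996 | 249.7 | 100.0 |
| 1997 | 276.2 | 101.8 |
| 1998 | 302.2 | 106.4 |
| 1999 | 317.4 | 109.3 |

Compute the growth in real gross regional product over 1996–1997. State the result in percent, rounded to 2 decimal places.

8.66%

Real gross regional product 1996 = 249.7/1.000 = 249.70.
Real gross regional product 1997 = 276.2/1.018 = 271.32.
Change = 271.32/249.70 − 1 = 0.0866.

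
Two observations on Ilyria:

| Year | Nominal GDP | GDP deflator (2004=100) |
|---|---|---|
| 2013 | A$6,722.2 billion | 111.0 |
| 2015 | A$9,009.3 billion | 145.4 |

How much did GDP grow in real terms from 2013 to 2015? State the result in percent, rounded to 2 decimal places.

Real GDP 2013 = 6722.2 / 1.110 = 6056.04.
Real GDP 2015 = 9009.3 / 1.454 = 6196.22.
Real growth = 6196.22 / 6056.04 − 1 = 0.0231.

2.31%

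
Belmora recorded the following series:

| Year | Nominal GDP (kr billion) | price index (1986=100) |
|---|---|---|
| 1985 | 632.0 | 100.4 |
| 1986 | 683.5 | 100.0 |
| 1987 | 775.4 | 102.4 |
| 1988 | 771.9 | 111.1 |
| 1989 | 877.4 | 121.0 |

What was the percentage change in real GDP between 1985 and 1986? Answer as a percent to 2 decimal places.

8.58%

Real GDP 1985 = 632.0/1.004 = 629.48.
Real GDP 1986 = 683.5/1.000 = 683.50.
Change = 683.50/629.48 − 1 = 0.0858.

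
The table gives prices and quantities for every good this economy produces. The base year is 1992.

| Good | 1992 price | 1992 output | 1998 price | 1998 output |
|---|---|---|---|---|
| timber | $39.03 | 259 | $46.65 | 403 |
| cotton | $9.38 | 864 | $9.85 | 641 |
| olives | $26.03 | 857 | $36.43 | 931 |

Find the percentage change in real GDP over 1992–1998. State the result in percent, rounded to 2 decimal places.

13.46%

Real GDP 1992 = Nominal GDP 1992 = 39.03·259 + 9.38·864 + 26.03·857 = 40520.80.
Real GDP 1998 (at 1992 prices) = 39.03·403 + 9.38·641 + 26.03·931 = 45975.60.
Real growth = 45975.60/40520.80 − 1 = 0.1346.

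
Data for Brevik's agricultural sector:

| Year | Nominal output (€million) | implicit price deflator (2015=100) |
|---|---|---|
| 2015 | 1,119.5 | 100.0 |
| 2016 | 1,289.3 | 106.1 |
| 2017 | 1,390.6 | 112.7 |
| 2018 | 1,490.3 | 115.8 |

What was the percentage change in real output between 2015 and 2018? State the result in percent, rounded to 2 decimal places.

Real output 2015 = 1119.5/1.000 = 1119.50.
Real output 2018 = 1490.3/1.158 = 1286.96.
Change = 1286.96/1119.50 − 1 = 0.1496.

14.96%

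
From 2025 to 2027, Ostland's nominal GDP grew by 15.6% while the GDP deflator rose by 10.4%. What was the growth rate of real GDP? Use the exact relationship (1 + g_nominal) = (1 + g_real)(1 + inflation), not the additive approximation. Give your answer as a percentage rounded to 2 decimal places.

4.71%

(1 + g_nom) = (1 + g_real)(1 + π), so g_real = 1.1560 / 1.1040 − 1 = 0.04710.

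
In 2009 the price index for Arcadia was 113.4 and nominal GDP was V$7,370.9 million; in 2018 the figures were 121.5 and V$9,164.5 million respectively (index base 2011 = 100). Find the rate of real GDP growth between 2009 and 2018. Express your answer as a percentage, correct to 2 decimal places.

Real GDP 2009 = 7370.9 / 1.134 = 6499.91.
Real GDP 2018 = 9164.5 / 1.215 = 7542.80.
Real growth = 7542.80 / 6499.91 − 1 = 0.1604.

16.04%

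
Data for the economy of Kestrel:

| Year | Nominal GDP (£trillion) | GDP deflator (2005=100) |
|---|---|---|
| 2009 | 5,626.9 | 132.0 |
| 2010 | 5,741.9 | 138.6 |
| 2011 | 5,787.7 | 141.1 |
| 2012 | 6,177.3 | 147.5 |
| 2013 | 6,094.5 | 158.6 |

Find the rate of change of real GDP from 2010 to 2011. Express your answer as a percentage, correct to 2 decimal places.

Real GDP 2010 = 5741.9/1.386 = 4142.78.
Real GDP 2011 = 5787.7/1.411 = 4101.84.
Change = 4101.84/4142.78 − 1 = -0.0099.

-0.99%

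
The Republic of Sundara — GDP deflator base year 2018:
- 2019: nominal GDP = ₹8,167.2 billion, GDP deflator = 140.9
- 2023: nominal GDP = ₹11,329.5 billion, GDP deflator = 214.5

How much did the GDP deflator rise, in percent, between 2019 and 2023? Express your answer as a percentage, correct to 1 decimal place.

52.2%

Price-level change = 214.5 / 140.9 − 1 = 0.5224.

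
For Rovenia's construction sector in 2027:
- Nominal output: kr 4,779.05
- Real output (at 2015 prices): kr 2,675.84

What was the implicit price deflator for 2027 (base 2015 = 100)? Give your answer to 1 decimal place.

178.6

implicit price deflator = (Nominal / Real) × 100 = 4779.05 / 2675.84 × 100 = 178.60.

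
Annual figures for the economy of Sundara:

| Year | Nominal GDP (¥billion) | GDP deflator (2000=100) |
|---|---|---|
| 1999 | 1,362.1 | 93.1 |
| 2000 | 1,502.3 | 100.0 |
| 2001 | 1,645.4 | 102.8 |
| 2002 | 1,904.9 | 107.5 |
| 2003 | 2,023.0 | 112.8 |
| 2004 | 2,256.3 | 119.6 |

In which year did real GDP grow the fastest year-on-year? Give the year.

2000: real = 1502.3/1.000 = 1502.30; growth vs 1999 (1463.05) = 2.68%.
2001: real = 1645.4/1.028 = 1600.58; growth vs 2000 (1502.30) = 6.54%.
2002: real = 1904.9/1.075 = 1772.00; growth vs 2001 (1600.58) = 10.71%.
2003: real = 2023.0/1.128 = 1793.44; growth vs 2002 (1772.00) = 1.21%.
2004: real = 2256.3/1.196 = 1886.54; growth vs 2003 (1793.44) = 5.19%.

2002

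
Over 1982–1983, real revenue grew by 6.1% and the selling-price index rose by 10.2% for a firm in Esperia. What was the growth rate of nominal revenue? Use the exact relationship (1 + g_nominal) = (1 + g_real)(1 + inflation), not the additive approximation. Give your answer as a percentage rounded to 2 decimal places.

16.92%

(1 + g_nom) = (1 + g_real)(1 + π) = 1.0610 × 1.1020 = 1.16922.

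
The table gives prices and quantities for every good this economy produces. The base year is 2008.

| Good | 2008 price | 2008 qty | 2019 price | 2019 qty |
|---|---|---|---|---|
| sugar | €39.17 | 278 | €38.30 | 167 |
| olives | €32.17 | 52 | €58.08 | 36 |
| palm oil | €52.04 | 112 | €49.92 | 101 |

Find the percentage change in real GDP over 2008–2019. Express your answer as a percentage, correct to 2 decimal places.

Real GDP 2008 = Nominal GDP 2008 = 39.17·278 + 32.17·52 + 52.04·112 = 18390.58.
Real GDP 2019 (at 2008 prices) = 39.17·167 + 32.17·36 + 52.04·101 = 12955.55.
Real growth = 12955.55/18390.58 − 1 = -0.2955.

-29.55%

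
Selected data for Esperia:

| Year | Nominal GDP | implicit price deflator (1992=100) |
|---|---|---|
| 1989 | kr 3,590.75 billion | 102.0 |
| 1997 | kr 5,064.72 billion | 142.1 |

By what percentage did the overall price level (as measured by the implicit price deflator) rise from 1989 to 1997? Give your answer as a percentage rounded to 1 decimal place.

Price-level change = 142.1 / 102.0 − 1 = 0.3931.

39.3%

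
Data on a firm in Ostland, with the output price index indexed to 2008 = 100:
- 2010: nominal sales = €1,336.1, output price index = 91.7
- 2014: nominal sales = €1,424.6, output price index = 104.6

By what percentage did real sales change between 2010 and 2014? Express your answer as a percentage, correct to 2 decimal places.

Deflate each year: 2010 → 1336.1/0.917 = 1457.03; 2014 → 1424.6/1.046 = 1361.95.
So real sales changed by 1361.95/1457.03 − 1 = -0.0653, i.e. -6.53%.

-6.53%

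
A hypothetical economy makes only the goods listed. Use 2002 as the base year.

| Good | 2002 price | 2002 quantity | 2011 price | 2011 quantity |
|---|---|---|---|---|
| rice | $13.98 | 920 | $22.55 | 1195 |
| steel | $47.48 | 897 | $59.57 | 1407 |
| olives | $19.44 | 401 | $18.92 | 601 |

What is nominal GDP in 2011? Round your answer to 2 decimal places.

$122133.16

Nominal GDP 2011 = Σ (p_2011 × q_2011) = 22.55·1195 + 59.57·1407 + 18.92·601 = 122133.16.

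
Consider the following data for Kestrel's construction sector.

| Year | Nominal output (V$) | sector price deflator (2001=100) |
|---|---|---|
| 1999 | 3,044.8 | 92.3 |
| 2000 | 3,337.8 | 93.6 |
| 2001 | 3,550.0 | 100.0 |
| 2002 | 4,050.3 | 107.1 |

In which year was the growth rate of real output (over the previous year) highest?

2000: real = 3337.8/0.936 = 3566.03; growth vs 1999 (3298.81) = 8.10%.
2001: real = 3550.0/1.000 = 3550.00; growth vs 2000 (3566.03) = -0.45%.
2002: real = 4050.3/1.071 = 3781.79; growth vs 2001 (3550.00) = 6.53%.

2000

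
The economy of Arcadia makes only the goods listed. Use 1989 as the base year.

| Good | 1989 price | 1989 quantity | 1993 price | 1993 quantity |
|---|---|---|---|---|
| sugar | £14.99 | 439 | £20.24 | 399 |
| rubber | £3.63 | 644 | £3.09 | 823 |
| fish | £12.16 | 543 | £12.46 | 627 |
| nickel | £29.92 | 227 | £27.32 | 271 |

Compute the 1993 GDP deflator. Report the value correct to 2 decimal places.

104.59

Nominal GDP 1993 = 20.24·399 + 3.09·823 + 12.46·627 + 27.32·271 = 25834.97.
Real GDP 1993 (at 1989 prices) = 14.99·399 + 3.63·823 + 12.16·627 + 29.92·271 = 24701.14.
Deflator = Nominal/Real × 100 = 25834.97/24701.14 × 100 = 104.590.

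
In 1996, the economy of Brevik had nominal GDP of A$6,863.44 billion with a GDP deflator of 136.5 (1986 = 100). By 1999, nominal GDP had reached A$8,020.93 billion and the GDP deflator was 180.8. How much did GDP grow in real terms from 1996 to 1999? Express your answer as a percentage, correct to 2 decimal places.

-11.77%

Deflate each year: 1996 → 6863.44/1.365 = 5028.16; 1999 → 8020.93/1.808 = 4436.36.
So real GDP changed by 4436.36/5028.16 − 1 = -0.1177, i.e. -11.77%.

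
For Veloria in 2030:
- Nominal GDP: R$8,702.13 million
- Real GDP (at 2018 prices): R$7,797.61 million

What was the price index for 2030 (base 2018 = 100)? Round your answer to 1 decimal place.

111.6

price index = (Nominal / Real) × 100 = 8702.13 / 7797.61 × 100 = 111.60.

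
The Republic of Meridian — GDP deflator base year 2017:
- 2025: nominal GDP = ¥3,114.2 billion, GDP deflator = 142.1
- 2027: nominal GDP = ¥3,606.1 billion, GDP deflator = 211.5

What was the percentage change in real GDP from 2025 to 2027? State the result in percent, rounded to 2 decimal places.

-22.20%

Deflate each year: 2025 → 3114.2/1.421 = 2191.56; 2027 → 3606.1/2.115 = 1705.01.
So real GDP changed by 1705.01/2191.56 − 1 = -0.2220, i.e. -22.20%.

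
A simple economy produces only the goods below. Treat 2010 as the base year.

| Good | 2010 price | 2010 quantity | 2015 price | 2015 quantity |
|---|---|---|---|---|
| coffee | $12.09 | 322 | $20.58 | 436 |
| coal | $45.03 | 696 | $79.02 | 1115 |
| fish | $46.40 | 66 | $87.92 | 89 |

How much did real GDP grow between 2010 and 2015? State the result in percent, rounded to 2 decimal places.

55.65%

Real GDP 2010 = Nominal GDP 2010 = 12.09·322 + 45.03·696 + 46.40·66 = 38296.26.
Real GDP 2015 (at 2010 prices) = 12.09·436 + 45.03·1115 + 46.40·89 = 59609.29.
Real growth = 59609.29/38296.26 − 1 = 0.5565.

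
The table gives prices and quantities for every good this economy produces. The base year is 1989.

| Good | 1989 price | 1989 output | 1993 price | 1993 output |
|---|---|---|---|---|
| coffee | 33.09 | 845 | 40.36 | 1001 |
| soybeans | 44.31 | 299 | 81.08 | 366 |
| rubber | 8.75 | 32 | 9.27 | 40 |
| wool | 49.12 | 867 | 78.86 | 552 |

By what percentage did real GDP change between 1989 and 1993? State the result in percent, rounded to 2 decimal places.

Real GDP 1989 = Nominal GDP 1989 = 33.09·845 + 44.31·299 + 8.75·32 + 49.12·867 = 84076.78.
Real GDP 1993 (at 1989 prices) = 33.09·1001 + 44.31·366 + 8.75·40 + 49.12·552 = 76804.79.
Real growth = 76804.79/84076.78 − 1 = -0.0865.

-8.65%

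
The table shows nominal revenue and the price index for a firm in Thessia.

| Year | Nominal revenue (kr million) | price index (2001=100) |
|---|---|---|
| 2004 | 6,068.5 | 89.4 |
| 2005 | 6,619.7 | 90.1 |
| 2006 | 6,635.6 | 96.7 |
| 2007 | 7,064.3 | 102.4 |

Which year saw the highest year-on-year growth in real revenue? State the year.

2005

2005: real = 6619.7/0.901 = 7347.06; growth vs 2004 (6788.03) = 8.24%.
2006: real = 6635.6/0.967 = 6862.05; growth vs 2005 (7347.06) = -6.60%.
2007: real = 7064.3/1.024 = 6898.73; growth vs 2006 (6862.05) = 0.53%.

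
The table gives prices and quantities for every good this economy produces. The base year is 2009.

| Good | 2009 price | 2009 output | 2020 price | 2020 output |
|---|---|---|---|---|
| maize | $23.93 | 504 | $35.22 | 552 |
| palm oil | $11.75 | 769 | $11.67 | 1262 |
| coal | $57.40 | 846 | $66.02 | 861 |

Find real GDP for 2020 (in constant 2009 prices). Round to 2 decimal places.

$77459.26

Real GDP 2020 = Σ (p_2009 × q_2020) = 23.93·552 + 11.75·1262 + 57.40·861 = 77459.26.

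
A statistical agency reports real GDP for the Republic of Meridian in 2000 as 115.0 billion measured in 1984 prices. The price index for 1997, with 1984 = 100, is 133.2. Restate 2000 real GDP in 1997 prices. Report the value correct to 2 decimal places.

153.18 billion

Real GDP in 1997 prices = Real GDP in 1984 prices × (P_1997/P_1984) = 115.0 × 1.332 = 153.18.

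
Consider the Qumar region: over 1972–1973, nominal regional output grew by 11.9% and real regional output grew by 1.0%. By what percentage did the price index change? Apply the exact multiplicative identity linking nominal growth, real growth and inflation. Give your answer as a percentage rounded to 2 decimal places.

(1 + g_nom) = (1 + g_real)(1 + π), so π = 1.1190 / 1.0100 − 1 = 0.10792.

10.79%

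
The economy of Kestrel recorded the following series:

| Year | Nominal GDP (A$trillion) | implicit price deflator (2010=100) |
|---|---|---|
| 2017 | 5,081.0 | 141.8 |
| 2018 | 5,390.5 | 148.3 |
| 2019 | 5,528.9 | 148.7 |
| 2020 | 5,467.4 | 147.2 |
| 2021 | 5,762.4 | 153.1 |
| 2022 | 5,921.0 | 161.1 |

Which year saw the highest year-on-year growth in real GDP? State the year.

2019

2018: real = 5390.5/1.483 = 3634.86; growth vs 2017 (3583.22) = 1.44%.
2019: real = 5528.9/1.487 = 3718.16; growth vs 2018 (3634.86) = 2.29%.
2020: real = 5467.4/1.472 = 3714.27; growth vs 2019 (3718.16) = -0.10%.
2021: real = 5762.4/1.531 = 3763.81; growth vs 2020 (3714.27) = 1.33%.
2022: real = 5921.0/1.611 = 3675.36; growth vs 2021 (3763.81) = -2.35%.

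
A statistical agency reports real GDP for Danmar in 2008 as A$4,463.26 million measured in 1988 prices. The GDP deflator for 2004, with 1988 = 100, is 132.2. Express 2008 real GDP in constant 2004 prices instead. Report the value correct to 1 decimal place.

A$5,900.4 million

Real GDP in 2004 prices = Real GDP in 1988 prices × (P_2004/P_1988) = 4463.26 × 1.322 = 5900.43.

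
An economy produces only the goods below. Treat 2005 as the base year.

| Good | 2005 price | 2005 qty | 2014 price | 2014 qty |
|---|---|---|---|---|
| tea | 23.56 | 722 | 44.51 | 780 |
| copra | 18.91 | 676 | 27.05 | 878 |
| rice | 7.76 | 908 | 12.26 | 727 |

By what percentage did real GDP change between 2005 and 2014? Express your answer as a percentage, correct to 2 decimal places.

10.27%

Real GDP 2005 = Nominal GDP 2005 = 23.56·722 + 18.91·676 + 7.76·908 = 36839.56.
Real GDP 2014 (at 2005 prices) = 23.56·780 + 18.91·878 + 7.76·727 = 40621.30.
Real growth = 40621.30/36839.56 − 1 = 0.1027.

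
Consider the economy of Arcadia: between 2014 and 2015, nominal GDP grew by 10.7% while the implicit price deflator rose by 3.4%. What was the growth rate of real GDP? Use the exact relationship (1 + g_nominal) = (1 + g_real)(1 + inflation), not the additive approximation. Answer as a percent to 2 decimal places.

7.06%

(1 + g_nom) = (1 + g_real)(1 + π), so g_real = 1.1070 / 1.0340 − 1 = 0.07060.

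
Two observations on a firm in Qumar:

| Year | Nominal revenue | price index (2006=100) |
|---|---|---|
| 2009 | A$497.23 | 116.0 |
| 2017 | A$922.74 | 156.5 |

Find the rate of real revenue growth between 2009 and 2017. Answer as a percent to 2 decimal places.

37.55%

Real revenue 2009 = 497.23 / 1.160 = 428.65.
Real revenue 2017 = 922.74 / 1.565 = 589.61.
Real growth = 589.61 / 428.65 − 1 = 0.3755.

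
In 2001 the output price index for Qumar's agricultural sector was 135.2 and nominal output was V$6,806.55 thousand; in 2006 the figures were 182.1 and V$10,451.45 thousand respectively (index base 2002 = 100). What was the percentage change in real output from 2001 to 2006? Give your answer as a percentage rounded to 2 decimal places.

14.00%

Deflate each year: 2001 → 6806.55/1.352 = 5034.43; 2006 → 10451.45/1.821 = 5739.40.
So real output changed by 5739.40/5034.43 − 1 = 0.1400, i.e. 14.00%.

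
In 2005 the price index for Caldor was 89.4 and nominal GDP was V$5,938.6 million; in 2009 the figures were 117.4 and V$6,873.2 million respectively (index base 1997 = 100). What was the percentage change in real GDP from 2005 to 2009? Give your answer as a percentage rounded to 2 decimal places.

-11.87%

Real GDP 2005 = 5938.6 / 0.894 = 6642.73.
Real GDP 2009 = 6873.2 / 1.174 = 5854.51.
Real growth = 5854.51 / 6642.73 − 1 = -0.1187.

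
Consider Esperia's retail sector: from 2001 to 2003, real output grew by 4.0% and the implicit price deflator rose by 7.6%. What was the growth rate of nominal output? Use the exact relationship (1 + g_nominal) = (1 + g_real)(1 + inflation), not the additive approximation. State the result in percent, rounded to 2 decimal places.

(1 + g_nom) = (1 + g_real)(1 + π) = 1.0400 × 1.0760 = 1.11904.

11.90%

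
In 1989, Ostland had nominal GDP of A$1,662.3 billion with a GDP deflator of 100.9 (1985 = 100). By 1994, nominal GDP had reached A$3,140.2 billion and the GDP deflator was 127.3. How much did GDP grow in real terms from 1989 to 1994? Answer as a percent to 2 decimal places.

Deflate each year: 1989 → 1662.3/1.009 = 1647.47; 1994 → 3140.2/1.273 = 2466.77.
So real GDP changed by 2466.77/1647.47 − 1 = 0.4973, i.e. 49.73%.

49.73%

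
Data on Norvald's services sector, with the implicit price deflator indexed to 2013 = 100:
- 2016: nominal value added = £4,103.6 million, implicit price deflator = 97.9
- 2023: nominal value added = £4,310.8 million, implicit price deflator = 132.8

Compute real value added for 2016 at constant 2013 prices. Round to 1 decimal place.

Real value added = Nominal / (implicit price deflator/100) = 4103.6 / 0.979 = 4191.62.

£4,191.6 million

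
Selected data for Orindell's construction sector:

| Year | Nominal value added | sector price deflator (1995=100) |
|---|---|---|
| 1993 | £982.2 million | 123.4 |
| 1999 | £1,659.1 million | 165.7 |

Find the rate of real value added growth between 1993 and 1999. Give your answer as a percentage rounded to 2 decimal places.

25.80%

Real value added 1993 = 982.2 / 1.234 = 795.95.
Real value added 1999 = 1659.1 / 1.657 = 1001.27.
Real growth = 1001.27 / 795.95 − 1 = 0.2580.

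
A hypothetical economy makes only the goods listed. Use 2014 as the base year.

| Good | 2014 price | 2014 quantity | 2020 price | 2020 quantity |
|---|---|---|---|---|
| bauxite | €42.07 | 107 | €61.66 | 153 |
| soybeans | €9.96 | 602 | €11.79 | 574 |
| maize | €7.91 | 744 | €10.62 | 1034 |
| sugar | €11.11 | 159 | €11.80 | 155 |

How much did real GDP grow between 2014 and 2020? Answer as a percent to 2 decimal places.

Real GDP 2014 = Nominal GDP 2014 = 42.07·107 + 9.96·602 + 7.91·744 + 11.11·159 = 18148.94.
Real GDP 2020 (at 2014 prices) = 42.07·153 + 9.96·574 + 7.91·1034 + 11.11·155 = 22054.74.
Real growth = 22054.74/18148.94 − 1 = 0.2152.

21.52%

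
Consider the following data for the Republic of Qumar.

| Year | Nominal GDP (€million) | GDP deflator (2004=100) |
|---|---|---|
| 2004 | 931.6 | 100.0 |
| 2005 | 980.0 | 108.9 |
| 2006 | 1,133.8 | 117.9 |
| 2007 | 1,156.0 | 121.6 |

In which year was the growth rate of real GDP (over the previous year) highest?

2006

2005: real = 980.0/1.089 = 899.91; growth vs 2004 (931.60) = -3.40%.
2006: real = 1133.8/1.179 = 961.66; growth vs 2005 (899.91) = 6.86%.
2007: real = 1156.0/1.216 = 950.66; growth vs 2006 (961.66) = -1.14%.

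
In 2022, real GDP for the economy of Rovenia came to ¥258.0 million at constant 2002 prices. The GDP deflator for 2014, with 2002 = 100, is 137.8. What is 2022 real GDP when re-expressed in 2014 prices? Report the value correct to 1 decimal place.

Real GDP in 2014 prices = Real GDP in 2002 prices × (P_2014/P_2002) = 258.0 × 1.378 = 355.52.

¥355.5 million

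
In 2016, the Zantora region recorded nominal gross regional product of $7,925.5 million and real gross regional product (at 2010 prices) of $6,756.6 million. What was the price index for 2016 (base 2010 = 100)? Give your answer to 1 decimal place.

117.3

price index = (Nominal / Real) × 100 = 7925.5 / 6756.6 × 100 = 117.30.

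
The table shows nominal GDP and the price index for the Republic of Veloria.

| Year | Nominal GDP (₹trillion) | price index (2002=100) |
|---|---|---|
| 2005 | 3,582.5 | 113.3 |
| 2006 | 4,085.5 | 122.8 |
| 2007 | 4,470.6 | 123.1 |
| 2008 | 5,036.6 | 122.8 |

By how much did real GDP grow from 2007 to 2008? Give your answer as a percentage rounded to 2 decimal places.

12.94%

Real GDP 2007 = 4470.6/1.231 = 3631.68.
Real GDP 2008 = 5036.6/1.228 = 4101.47.
Change = 4101.47/3631.68 − 1 = 0.1294.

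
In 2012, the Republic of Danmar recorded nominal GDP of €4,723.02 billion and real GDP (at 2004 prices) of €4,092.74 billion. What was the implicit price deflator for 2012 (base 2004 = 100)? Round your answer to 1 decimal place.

115.4

implicit price deflator = (Nominal / Real) × 100 = 4723.02 / 4092.74 × 100 = 115.40.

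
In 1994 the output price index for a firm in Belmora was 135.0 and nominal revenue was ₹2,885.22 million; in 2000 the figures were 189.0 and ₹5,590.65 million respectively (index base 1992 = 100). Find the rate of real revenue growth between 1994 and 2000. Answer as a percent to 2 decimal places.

Real revenue 1994 = 2885.22 / 1.350 = 2137.20.
Real revenue 2000 = 5590.65 / 1.890 = 2958.02.
Real growth = 2958.02 / 2137.20 − 1 = 0.3841.

38.41%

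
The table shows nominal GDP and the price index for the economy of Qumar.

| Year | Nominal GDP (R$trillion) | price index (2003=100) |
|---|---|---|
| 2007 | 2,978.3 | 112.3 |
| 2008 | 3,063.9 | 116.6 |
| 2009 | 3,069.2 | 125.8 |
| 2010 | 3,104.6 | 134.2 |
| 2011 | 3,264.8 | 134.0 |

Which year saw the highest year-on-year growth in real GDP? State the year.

2008: real = 3063.9/1.166 = 2627.70; growth vs 2007 (2652.09) = -0.92%.
2009: real = 3069.2/1.258 = 2439.75; growth vs 2008 (2627.70) = -7.15%.
2010: real = 3104.6/1.342 = 2313.41; growth vs 2009 (2439.75) = -5.18%.
2011: real = 3264.8/1.340 = 2436.42; growth vs 2010 (2313.41) = 5.32%.

2011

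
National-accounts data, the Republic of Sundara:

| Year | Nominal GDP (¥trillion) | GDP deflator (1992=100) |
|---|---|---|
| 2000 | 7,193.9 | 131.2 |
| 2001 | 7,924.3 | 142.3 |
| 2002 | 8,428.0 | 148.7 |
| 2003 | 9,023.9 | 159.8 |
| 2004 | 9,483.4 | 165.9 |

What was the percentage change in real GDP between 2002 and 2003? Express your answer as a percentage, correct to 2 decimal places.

Real GDP 2002 = 8428.0/1.487 = 5667.79.
Real GDP 2003 = 9023.9/1.598 = 5647.00.
Change = 5647.00/5667.79 − 1 = -0.0037.

-0.37%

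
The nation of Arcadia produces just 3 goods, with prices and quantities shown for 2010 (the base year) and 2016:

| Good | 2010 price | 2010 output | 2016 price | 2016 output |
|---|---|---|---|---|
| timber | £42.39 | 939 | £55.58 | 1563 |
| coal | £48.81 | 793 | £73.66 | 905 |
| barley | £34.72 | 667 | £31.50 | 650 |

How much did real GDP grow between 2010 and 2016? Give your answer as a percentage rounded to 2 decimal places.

Real GDP 2010 = Nominal GDP 2010 = 42.39·939 + 48.81·793 + 34.72·667 = 101668.78.
Real GDP 2016 (at 2010 prices) = 42.39·1563 + 48.81·905 + 34.72·650 = 132996.62.
Real growth = 132996.62/101668.78 − 1 = 0.3081.

30.81%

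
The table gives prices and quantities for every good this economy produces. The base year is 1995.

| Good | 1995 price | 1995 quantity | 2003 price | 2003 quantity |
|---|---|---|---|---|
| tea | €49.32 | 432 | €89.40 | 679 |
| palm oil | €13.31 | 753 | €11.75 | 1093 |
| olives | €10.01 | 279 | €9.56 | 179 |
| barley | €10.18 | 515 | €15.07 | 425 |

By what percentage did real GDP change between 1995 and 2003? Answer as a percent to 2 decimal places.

37.57%

Real GDP 1995 = Nominal GDP 1995 = 49.32·432 + 13.31·753 + 10.01·279 + 10.18·515 = 39364.16.
Real GDP 2003 (at 1995 prices) = 49.32·679 + 13.31·1093 + 10.01·179 + 10.18·425 = 54154.40.
Real growth = 54154.40/39364.16 − 1 = 0.3757.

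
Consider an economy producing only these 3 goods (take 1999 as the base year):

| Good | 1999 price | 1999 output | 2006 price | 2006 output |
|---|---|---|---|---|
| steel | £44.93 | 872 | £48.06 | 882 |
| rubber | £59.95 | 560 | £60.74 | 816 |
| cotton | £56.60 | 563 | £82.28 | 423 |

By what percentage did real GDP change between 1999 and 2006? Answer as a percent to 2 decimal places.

7.53%

Real GDP 1999 = Nominal GDP 1999 = 44.93·872 + 59.95·560 + 56.60·563 = 104616.76.
Real GDP 2006 (at 1999 prices) = 44.93·882 + 59.95·816 + 56.60·423 = 112489.26.
Real growth = 112489.26/104616.76 − 1 = 0.0753.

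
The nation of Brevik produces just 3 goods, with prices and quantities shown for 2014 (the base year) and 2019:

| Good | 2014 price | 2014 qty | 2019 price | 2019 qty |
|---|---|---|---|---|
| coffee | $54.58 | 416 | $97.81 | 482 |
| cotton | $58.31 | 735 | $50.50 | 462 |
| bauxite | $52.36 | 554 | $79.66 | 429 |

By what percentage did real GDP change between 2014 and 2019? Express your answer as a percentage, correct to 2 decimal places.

Real GDP 2014 = Nominal GDP 2014 = 54.58·416 + 58.31·735 + 52.36·554 = 94570.57.
Real GDP 2019 (at 2014 prices) = 54.58·482 + 58.31·462 + 52.36·429 = 75709.22.
Real growth = 75709.22/94570.57 − 1 = -0.1994.

-19.94%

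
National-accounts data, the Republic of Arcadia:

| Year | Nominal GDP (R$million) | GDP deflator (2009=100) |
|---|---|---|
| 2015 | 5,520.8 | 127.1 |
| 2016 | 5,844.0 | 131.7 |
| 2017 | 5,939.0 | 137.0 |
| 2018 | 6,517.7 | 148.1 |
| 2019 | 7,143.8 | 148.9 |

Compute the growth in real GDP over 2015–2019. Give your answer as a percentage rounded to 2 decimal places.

Real GDP 2015 = 5520.8/1.271 = 4343.67.
Real GDP 2019 = 7143.8/1.489 = 4797.72.
Change = 4797.72/4343.67 − 1 = 0.1045.

10.45%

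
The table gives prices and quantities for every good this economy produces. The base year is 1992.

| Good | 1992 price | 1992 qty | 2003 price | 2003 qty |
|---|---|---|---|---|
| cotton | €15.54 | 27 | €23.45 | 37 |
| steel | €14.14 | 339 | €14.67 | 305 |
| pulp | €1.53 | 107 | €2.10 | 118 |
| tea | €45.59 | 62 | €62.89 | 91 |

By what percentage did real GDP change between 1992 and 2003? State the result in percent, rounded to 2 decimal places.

Real GDP 1992 = Nominal GDP 1992 = 15.54·27 + 14.14·339 + 1.53·107 + 45.59·62 = 8203.33.
Real GDP 2003 (at 1992 prices) = 15.54·37 + 14.14·305 + 1.53·118 + 45.59·91 = 9216.91.
Real growth = 9216.91/8203.33 − 1 = 0.1236.

12.36%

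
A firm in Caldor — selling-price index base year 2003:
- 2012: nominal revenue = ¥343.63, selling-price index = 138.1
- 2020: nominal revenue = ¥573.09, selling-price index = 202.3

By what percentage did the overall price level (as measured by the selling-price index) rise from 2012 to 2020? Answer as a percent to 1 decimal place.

Price-level change = 202.3 / 138.1 − 1 = 0.4649.

46.5%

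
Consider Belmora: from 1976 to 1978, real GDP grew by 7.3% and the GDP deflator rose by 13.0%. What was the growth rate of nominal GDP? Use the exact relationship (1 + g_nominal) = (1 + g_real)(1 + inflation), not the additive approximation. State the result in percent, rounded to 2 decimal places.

(1 + g_nom) = (1 + g_real)(1 + π) = 1.0730 × 1.1300 = 1.21249.

21.25%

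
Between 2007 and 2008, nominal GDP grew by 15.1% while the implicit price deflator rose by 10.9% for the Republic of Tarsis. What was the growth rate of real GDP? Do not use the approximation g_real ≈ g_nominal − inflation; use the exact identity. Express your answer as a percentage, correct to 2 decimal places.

(1 + g_nom) = (1 + g_real)(1 + π), so g_real = 1.1510 / 1.1090 − 1 = 0.03787.

3.79%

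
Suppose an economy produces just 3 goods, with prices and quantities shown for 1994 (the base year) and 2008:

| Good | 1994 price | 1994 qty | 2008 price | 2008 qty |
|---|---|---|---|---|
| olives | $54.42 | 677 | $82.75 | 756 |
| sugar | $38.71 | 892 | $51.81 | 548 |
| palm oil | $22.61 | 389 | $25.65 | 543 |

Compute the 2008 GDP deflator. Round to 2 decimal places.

Nominal GDP 2008 = 82.75·756 + 51.81·548 + 25.65·543 = 104878.83.
Real GDP 2008 (at 1994 prices) = 54.42·756 + 38.71·548 + 22.61·543 = 74631.83.
Deflator = Nominal/Real × 100 = 104878.83/74631.83 × 100 = 140.528.

140.53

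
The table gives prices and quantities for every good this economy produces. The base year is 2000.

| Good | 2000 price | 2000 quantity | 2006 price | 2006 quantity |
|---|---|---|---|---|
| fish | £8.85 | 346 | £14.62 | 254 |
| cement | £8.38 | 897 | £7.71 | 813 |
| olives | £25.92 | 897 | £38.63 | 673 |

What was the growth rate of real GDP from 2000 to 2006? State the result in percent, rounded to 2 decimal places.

Real GDP 2000 = Nominal GDP 2000 = 8.85·346 + 8.38·897 + 25.92·897 = 33829.20.
Real GDP 2006 (at 2000 prices) = 8.85·254 + 8.38·813 + 25.92·673 = 26505.00.
Real growth = 26505.00/33829.20 − 1 = -0.2165.

-21.65%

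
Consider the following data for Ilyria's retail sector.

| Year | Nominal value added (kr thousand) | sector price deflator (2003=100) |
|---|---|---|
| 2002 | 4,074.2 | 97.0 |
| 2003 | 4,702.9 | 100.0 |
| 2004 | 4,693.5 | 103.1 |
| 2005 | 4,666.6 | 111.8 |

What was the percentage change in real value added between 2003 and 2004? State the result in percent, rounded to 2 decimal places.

Real value added 2003 = 4702.9/1.000 = 4702.90.
Real value added 2004 = 4693.5/1.031 = 4552.38.
Change = 4552.38/4702.90 − 1 = -0.0320.

-3.20%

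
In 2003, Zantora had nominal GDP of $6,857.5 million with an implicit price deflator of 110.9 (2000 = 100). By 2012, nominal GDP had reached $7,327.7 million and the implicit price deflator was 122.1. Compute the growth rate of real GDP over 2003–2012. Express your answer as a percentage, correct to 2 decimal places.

Deflate each year: 2003 → 6857.5/1.109 = 6183.50; 2012 → 7327.7/1.221 = 6001.39.
So real GDP changed by 6001.39/6183.50 − 1 = -0.0295, i.e. -2.95%.

-2.95%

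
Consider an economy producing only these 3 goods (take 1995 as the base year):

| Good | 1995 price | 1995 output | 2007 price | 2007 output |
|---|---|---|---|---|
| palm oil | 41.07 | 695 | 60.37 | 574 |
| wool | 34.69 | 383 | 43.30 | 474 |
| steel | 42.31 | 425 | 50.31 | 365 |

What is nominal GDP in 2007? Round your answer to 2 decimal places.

Nominal GDP 2007 = Σ (p_2007 × q_2007) = 60.37·574 + 43.30·474 + 50.31·365 = 73539.73.

73539.73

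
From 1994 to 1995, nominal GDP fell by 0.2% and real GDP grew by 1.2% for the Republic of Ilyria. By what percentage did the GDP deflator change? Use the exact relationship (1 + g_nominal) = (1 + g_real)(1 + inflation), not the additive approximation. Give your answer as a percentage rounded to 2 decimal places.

(1 + g_nom) = (1 + g_real)(1 + π), so π = 0.9980 / 1.0120 − 1 = -0.01383.

-1.38%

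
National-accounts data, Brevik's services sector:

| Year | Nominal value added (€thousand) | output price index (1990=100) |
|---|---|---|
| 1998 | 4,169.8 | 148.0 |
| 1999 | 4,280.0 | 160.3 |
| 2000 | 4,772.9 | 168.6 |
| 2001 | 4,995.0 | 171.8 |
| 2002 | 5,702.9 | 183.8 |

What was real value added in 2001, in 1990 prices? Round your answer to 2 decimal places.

Real value added 2001 = 4995.0 / 1.718 = 2907.45.

€2,907.45 thousand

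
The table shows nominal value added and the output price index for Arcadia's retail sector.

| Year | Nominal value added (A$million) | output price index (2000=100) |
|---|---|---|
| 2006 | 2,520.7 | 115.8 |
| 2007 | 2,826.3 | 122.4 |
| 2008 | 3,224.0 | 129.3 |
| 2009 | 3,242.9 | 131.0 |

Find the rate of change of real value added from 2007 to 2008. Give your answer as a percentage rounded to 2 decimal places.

Real value added 2007 = 2826.3/1.224 = 2309.07.
Real value added 2008 = 3224.0/1.293 = 2493.43.
Change = 2493.43/2309.07 − 1 = 0.0798.

7.98%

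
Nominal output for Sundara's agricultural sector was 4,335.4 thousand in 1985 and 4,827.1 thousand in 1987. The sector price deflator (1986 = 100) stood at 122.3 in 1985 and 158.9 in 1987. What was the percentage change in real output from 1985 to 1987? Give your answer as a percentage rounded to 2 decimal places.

Deflate each year: 1985 → 4335.4/1.223 = 3544.89; 1987 → 4827.1/1.589 = 3037.82.
So real output changed by 3037.82/3544.89 − 1 = -0.1430, i.e. -14.30%.

-14.30%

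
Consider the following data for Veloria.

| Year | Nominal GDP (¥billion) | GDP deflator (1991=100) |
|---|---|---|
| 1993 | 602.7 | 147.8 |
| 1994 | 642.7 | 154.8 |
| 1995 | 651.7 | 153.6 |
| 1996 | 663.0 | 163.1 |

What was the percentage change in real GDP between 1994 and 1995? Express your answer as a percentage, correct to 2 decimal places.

Real GDP 1994 = 642.7/1.548 = 415.18.
Real GDP 1995 = 651.7/1.536 = 424.28.
Change = 424.28/415.18 − 1 = 0.0219.

2.19%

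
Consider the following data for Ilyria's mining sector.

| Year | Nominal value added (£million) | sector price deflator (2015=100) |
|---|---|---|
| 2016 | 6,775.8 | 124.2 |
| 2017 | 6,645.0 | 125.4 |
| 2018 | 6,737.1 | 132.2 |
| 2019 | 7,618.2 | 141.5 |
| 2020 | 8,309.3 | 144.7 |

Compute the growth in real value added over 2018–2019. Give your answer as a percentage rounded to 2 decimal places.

5.65%

Real value added 2018 = 6737.1/1.322 = 5096.14.
Real value added 2019 = 7618.2/1.415 = 5383.89.
Change = 5383.89/5096.14 − 1 = 0.0565.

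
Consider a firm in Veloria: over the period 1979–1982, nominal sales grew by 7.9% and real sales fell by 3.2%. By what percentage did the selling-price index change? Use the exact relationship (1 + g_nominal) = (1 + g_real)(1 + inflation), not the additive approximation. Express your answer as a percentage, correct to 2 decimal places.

(1 + g_nom) = (1 + g_real)(1 + π), so π = 1.0790 / 0.9680 − 1 = 0.11467.

11.47%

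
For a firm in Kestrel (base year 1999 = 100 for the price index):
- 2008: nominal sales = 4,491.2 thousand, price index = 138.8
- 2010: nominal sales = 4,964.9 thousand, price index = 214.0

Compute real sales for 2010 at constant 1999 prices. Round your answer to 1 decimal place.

2,320.0 thousand

Real sales = Nominal / (price index/100) = 4964.9 / 2.140 = 2320.05.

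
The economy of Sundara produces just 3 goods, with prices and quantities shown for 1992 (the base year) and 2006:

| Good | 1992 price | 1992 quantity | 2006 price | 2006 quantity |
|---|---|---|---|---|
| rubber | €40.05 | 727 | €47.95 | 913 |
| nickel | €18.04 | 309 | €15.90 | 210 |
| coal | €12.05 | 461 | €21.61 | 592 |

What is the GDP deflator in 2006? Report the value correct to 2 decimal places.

126.16

Nominal GDP 2006 = 47.95·913 + 15.90·210 + 21.61·592 = 59910.47.
Real GDP 2006 (at 1992 prices) = 40.05·913 + 18.04·210 + 12.05·592 = 47487.65.
Deflator = Nominal/Real × 100 = 59910.47/47487.65 × 100 = 126.160.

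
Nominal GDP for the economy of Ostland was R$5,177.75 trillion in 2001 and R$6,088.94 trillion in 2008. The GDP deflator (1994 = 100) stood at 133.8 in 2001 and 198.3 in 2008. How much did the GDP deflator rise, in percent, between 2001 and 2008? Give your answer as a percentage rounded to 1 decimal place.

Price-level change = 198.3 / 133.8 − 1 = 0.4821.

48.2%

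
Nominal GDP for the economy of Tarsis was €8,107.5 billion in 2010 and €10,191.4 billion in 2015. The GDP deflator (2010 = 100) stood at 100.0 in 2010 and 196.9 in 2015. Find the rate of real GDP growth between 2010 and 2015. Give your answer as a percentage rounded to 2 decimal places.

-36.16%

Deflate each year: 2010 → 8107.5/1.000 = 8107.50; 2015 → 10191.4/1.969 = 5175.93.
So real GDP changed by 5175.93/8107.50 − 1 = -0.3616, i.e. -36.16%.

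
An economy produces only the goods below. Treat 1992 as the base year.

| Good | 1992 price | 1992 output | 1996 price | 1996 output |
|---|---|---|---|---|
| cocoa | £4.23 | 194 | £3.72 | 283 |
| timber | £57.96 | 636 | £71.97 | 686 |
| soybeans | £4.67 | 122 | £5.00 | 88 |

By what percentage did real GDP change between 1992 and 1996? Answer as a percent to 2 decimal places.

8.14%

Real GDP 1992 = Nominal GDP 1992 = 4.23·194 + 57.96·636 + 4.67·122 = 38252.92.
Real GDP 1996 (at 1992 prices) = 4.23·283 + 57.96·686 + 4.67·88 = 41368.61.
Real growth = 41368.61/38252.92 − 1 = 0.0814.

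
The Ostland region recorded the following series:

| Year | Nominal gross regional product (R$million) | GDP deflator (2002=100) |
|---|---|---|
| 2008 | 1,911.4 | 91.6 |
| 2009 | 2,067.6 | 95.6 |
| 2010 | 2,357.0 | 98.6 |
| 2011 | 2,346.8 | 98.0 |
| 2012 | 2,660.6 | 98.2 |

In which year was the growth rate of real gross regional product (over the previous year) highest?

2009: real = 2067.6/0.956 = 2162.76; growth vs 2008 (2086.68) = 3.65%.
2010: real = 2357.0/0.986 = 2390.47; growth vs 2009 (2162.76) = 10.53%.
2011: real = 2346.8/0.980 = 2394.69; growth vs 2010 (2390.47) = 0.18%.
2012: real = 2660.6/0.982 = 2709.37; growth vs 2011 (2394.69) = 13.14%.

2012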